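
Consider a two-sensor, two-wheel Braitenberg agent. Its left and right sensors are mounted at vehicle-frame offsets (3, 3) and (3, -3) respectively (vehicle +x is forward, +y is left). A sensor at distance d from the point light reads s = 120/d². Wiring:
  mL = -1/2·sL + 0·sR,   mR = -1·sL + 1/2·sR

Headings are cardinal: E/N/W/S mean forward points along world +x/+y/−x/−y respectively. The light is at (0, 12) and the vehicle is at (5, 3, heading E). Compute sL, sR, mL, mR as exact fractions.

left sensor world pos  = (8, 6); dL² = 100
right sensor world pos = (8, 0); dR² = 208
sL = 120/100 = 6/5
sR = 120/208 = 15/26
mL = -1/2·sL + 0·sR = -3/5
mR = -1·sL + 1/2·sR = -237/260

6/5 15/26 -3/5 -237/260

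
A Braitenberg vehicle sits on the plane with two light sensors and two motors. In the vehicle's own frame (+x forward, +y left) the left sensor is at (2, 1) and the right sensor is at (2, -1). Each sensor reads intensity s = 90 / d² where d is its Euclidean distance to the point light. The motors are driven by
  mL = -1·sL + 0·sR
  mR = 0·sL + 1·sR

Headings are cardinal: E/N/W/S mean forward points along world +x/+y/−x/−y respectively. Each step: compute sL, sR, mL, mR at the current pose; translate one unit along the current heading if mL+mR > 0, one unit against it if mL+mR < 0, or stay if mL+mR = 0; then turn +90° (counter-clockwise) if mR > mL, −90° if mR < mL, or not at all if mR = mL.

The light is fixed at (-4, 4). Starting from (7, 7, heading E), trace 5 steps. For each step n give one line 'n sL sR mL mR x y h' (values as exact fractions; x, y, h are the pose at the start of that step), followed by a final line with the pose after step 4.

n=0: pose=(7,7,E); sL=18/37, sR=90/173; mL=-18/37, mR=90/173; mL+mR=216/6401 → advance +1; mR−mL=6444/6401 → turn +1·90°
n=1: pose=(8,7,N); sL=45/73, sR=45/97; mL=-45/73, mR=45/97; mL+mR=-1080/7081 → advance -1; mR−mL=7650/7081 → turn +1·90°
n=2: pose=(8,6,W); sL=90/101, sR=90/109; mL=-90/101, mR=90/109; mL+mR=-720/11009 → advance -1; mR−mL=18900/11009 → turn +1·90°
n=3: pose=(9,6,S); sL=45/98, sR=5/8; mL=-45/98, mR=5/8; mL+mR=65/392 → advance +1; mR−mL=425/392 → turn +1·90°
n=4: pose=(9,5,E); sL=90/229, sR=2/5; mL=-90/229, mR=2/5; mL+mR=8/1145 → advance +1; mR−mL=908/1145 → turn +1·90°

0 18/37 90/173 -18/37 90/173 7 7 E
1 45/73 45/97 -45/73 45/97 8 7 N
2 90/101 90/109 -90/101 90/109 8 6 W
3 45/98 5/8 -45/98 5/8 9 6 S
4 90/229 2/5 -90/229 2/5 9 5 E
final 10 5 N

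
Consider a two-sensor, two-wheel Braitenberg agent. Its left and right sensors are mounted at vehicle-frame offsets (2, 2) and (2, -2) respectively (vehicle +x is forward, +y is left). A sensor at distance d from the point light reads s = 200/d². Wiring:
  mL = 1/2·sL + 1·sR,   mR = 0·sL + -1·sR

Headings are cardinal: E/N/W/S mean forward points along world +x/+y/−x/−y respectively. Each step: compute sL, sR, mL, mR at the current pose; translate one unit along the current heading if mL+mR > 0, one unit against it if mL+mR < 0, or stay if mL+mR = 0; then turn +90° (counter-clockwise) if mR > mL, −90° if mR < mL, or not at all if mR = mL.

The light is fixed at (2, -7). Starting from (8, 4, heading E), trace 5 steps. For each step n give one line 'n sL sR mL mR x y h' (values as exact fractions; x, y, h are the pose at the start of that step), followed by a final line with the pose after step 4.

0 200/233 40/29 12220/6757 -40/29 8 4 E
1 100/81 100/53 10750/4293 -100/53 9 4 S
2 200/89 200/169 34700/15041 -200/169 9 3 W
3 5/4 25/26 165/104 -25/26 8 3 N
4 200/233 40/29 12220/6757 -40/29 8 4 E
final 9 4 S

n=0: pose=(8,4,E); sL=200/233, sR=40/29; mL=12220/6757, mR=-40/29; mL+mR=100/233 → advance +1; mR−mL=-21540/6757 → turn -1·90°
n=1: pose=(9,4,S); sL=100/81, sR=100/53; mL=10750/4293, mR=-100/53; mL+mR=50/81 → advance +1; mR−mL=-18850/4293 → turn -1·90°
n=2: pose=(9,3,W); sL=200/89, sR=200/169; mL=34700/15041, mR=-200/169; mL+mR=100/89 → advance +1; mR−mL=-52500/15041 → turn -1·90°
n=3: pose=(8,3,N); sL=5/4, sR=25/26; mL=165/104, mR=-25/26; mL+mR=5/8 → advance +1; mR−mL=-265/104 → turn -1·90°
n=4: pose=(8,4,E); sL=200/233, sR=40/29; mL=12220/6757, mR=-40/29; mL+mR=100/233 → advance +1; mR−mL=-21540/6757 → turn -1·90°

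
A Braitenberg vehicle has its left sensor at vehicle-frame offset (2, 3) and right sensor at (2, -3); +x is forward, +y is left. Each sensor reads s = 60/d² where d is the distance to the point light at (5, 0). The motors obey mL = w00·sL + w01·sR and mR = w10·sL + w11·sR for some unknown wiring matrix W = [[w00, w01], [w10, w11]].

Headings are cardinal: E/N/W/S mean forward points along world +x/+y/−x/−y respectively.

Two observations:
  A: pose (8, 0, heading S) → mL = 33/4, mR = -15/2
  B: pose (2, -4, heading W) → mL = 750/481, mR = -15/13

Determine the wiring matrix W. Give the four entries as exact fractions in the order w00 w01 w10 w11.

1/2 1/2 0 -1/2

obs A: pose=(8,0,S) → sL=3/2, sR=15, mL=33/4, mR=-15/2
obs B: pose=(2,-4,W) → sL=30/37, sR=30/13, mL=750/481, mR=-15/13
sensor matrix S = [[3/2, 15], [30/37, 30/13]]; det S = -4185/481
solve [mL_A; mL_B] = S·[w00; w01] and [mR_A; mR_B] = S·[w10; w11]:
  w00 = 1/2, w01 = 1/2, w10 = 0, w11 = -1/2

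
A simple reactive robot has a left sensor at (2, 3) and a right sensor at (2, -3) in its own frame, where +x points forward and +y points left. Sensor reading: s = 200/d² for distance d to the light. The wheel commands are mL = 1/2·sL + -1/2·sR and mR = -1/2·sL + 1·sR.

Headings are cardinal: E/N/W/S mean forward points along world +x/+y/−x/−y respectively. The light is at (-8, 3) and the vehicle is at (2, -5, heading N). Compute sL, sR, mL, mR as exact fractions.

40/17 40/41 480/697 -140/697

left sensor world pos  = (-1, -3); dL² = 85
right sensor world pos = (5, -3); dR² = 205
sL = 200/85 = 40/17
sR = 200/205 = 40/41
mL = 1/2·sL + -1/2·sR = 480/697
mR = -1/2·sL + 1·sR = -140/697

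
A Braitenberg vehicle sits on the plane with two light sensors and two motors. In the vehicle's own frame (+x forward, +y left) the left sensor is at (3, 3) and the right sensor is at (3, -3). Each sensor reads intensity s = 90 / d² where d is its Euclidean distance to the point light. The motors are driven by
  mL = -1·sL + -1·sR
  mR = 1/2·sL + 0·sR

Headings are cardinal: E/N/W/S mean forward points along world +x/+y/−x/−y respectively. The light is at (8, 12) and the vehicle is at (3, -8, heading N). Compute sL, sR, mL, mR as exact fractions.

left sensor world pos  = (0, -5); dL² = 353
right sensor world pos = (6, -5); dR² = 293
sL = 90/353 = 90/353
sR = 90/293 = 90/293
mL = -1·sL + -1·sR = -58140/103429
mR = 1/2·sL + 0·sR = 45/353

90/353 90/293 -58140/103429 45/353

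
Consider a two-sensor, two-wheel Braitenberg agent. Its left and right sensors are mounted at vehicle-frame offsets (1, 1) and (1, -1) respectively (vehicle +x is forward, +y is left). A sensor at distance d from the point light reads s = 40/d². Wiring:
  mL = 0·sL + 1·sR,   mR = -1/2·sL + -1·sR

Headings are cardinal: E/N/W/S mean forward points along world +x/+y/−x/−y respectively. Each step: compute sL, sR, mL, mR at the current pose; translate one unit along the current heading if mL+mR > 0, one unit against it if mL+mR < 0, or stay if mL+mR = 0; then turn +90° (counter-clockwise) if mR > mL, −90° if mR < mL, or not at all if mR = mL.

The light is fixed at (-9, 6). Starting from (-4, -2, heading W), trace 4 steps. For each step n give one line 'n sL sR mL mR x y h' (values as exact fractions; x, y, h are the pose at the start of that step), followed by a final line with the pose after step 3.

n=0: pose=(-4,-2,W); sL=40/97, sR=8/13; mL=8/13, mR=-1036/1261; mL+mR=-20/97 → advance -1; mR−mL=-1812/1261 → turn -1·90°
n=1: pose=(-3,-2,N); sL=20/37, sR=20/49; mL=20/49, mR=-1230/1813; mL+mR=-10/37 → advance -1; mR−mL=-1970/1813 → turn -1·90°
n=2: pose=(-3,-3,E); sL=40/113, sR=40/149; mL=40/149, mR=-7500/16837; mL+mR=-20/113 → advance -1; mR−mL=-12020/16837 → turn -1·90°
n=3: pose=(-4,-3,S); sL=5/17, sR=10/29; mL=10/29, mR=-485/986; mL+mR=-5/34 → advance -1; mR−mL=-825/986 → turn -1·90°

0 40/97 8/13 8/13 -1036/1261 -4 -2 W
1 20/37 20/49 20/49 -1230/1813 -3 -2 N
2 40/113 40/149 40/149 -7500/16837 -3 -3 E
3 5/17 10/29 10/29 -485/986 -4 -3 S
final -4 -2 W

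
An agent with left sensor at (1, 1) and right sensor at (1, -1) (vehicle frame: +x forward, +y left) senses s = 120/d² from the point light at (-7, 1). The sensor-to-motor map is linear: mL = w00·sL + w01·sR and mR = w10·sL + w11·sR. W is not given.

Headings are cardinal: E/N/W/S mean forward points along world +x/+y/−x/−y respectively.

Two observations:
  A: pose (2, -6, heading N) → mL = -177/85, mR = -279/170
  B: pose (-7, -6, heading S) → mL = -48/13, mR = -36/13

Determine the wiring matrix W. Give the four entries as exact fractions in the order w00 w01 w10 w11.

-1 -1 -1 -1/2

obs A: pose=(2,-6,N) → sL=6/5, sR=15/17, mL=-177/85, mR=-279/170
obs B: pose=(-7,-6,S) → sL=24/13, sR=24/13, mL=-48/13, mR=-36/13
sensor matrix S = [[6/5, 15/17], [24/13, 24/13]]; det S = 648/1105
solve [mL_A; mL_B] = S·[w00; w01] and [mR_A; mR_B] = S·[w10; w11]:
  w00 = -1, w01 = -1, w10 = -1, w11 = -1/2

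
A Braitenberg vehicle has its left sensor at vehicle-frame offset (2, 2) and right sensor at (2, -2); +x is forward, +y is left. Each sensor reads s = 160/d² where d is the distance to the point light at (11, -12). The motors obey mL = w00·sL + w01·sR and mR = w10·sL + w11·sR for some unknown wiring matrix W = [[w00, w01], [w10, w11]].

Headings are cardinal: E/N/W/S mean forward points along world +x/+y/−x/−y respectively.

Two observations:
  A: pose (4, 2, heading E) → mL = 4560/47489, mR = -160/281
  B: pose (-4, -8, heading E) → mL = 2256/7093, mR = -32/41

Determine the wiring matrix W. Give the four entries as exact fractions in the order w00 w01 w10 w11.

obs A: pose=(4,2,E) → sL=160/281, sR=160/169, mL=4560/47489, mR=-160/281
obs B: pose=(-4,-8,E) → sL=32/41, sR=160/173, mL=2256/7093, mR=-32/41
sensor matrix S = [[160/281, 160/169], [32/41, 160/173]]; det S = -71516160/336839477
solve [mL_A; mL_B] = S·[w00; w01] and [mR_A; mR_B] = S·[w10; w11]:
  w00 = 1, w01 = -1/2, w10 = -1, w11 = 0

1 -1/2 -1 0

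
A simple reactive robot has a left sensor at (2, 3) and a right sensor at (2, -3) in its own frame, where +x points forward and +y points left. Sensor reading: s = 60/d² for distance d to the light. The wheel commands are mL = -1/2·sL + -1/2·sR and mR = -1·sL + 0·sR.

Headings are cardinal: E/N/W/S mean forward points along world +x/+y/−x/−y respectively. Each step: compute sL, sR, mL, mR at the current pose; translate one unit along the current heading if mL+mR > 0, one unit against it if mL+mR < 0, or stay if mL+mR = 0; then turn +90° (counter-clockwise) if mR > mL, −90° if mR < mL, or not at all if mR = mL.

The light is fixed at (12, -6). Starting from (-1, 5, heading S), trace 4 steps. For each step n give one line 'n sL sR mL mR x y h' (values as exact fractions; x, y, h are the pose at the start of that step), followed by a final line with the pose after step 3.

0 60/181 60/337 -15540/60997 -60/181 -1 5 S
1 10/51 2/15 -14/85 -10/51 -1 6 W
2 60/421 60/277 -20940/116617 -60/421 0 6 N
3 3/13 15/98 -489/2548 -3/13 0 5 W
final 1 5 N

n=0: pose=(-1,5,S); sL=60/181, sR=60/337; mL=-15540/60997, mR=-60/181; mL+mR=-35760/60997 → advance -1; mR−mL=-4680/60997 → turn -1·90°
n=1: pose=(-1,6,W); sL=10/51, sR=2/15; mL=-14/85, mR=-10/51; mL+mR=-92/255 → advance -1; mR−mL=-8/255 → turn -1·90°
n=2: pose=(0,6,N); sL=60/421, sR=60/277; mL=-20940/116617, mR=-60/421; mL+mR=-37560/116617 → advance -1; mR−mL=4320/116617 → turn +1·90°
n=3: pose=(0,5,W); sL=3/13, sR=15/98; mL=-489/2548, mR=-3/13; mL+mR=-1077/2548 → advance -1; mR−mL=-99/2548 → turn -1·90°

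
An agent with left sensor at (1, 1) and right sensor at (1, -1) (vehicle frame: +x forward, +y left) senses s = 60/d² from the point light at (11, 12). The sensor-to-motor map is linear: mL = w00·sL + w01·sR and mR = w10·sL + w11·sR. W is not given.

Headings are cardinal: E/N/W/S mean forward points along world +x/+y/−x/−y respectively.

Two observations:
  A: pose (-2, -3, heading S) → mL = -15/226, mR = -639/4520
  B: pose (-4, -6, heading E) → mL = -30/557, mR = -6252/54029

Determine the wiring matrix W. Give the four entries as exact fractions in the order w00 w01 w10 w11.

0 -1/2 -1/2 -1/2

obs A: pose=(-2,-3,S) → sL=3/20, sR=15/113, mL=-15/226, mR=-639/4520
obs B: pose=(-4,-6,E) → sL=12/97, sR=60/557, mL=-30/557, mR=-6252/54029
sensor matrix S = [[3/20, 15/113], [12/97, 60/557]]; det S = -1611/6105277
solve [mL_A; mL_B] = S·[w00; w01] and [mR_A; mR_B] = S·[w10; w11]:
  w00 = 0, w01 = -1/2, w10 = -1/2, w11 = -1/2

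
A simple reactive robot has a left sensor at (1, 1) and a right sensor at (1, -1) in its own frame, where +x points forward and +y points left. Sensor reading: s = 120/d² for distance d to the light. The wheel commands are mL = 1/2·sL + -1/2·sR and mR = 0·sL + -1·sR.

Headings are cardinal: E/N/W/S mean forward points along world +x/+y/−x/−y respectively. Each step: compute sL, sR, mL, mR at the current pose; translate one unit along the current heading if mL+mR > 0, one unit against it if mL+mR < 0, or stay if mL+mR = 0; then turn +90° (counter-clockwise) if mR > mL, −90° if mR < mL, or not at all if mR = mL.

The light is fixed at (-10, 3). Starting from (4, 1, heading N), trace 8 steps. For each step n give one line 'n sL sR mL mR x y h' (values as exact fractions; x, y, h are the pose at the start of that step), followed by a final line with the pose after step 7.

0 12/17 60/113 168/1921 -60/113 4 1 N
1 120/229 120/241 720/55189 -120/241 4 0 E
2 30/53 3/4 -39/424 -3/4 3 0 S
3 40/51 24/29 -32/1479 -24/29 3 1 W
4 12/17 60/113 168/1921 -60/113 4 1 N
5 120/229 120/241 720/55189 -120/241 4 0 E
6 30/53 3/4 -39/424 -3/4 3 0 S
7 40/51 24/29 -32/1479 -24/29 3 1 W
final 4 1 N

n=0: pose=(4,1,N); sL=12/17, sR=60/113; mL=168/1921, mR=-60/113; mL+mR=-852/1921 → advance -1; mR−mL=-1188/1921 → turn -1·90°
n=1: pose=(4,0,E); sL=120/229, sR=120/241; mL=720/55189, mR=-120/241; mL+mR=-26760/55189 → advance -1; mR−mL=-28200/55189 → turn -1·90°
n=2: pose=(3,0,S); sL=30/53, sR=3/4; mL=-39/424, mR=-3/4; mL+mR=-357/424 → advance -1; mR−mL=-279/424 → turn -1·90°
n=3: pose=(3,1,W); sL=40/51, sR=24/29; mL=-32/1479, mR=-24/29; mL+mR=-1256/1479 → advance -1; mR−mL=-1192/1479 → turn -1·90°
n=4: pose=(4,1,N); sL=12/17, sR=60/113; mL=168/1921, mR=-60/113; mL+mR=-852/1921 → advance -1; mR−mL=-1188/1921 → turn -1·90°
n=5: pose=(4,0,E); sL=120/229, sR=120/241; mL=720/55189, mR=-120/241; mL+mR=-26760/55189 → advance -1; mR−mL=-28200/55189 → turn -1·90°
n=6: pose=(3,0,S); sL=30/53, sR=3/4; mL=-39/424, mR=-3/4; mL+mR=-357/424 → advance -1; mR−mL=-279/424 → turn -1·90°
n=7: pose=(3,1,W); sL=40/51, sR=24/29; mL=-32/1479, mR=-24/29; mL+mR=-1256/1479 → advance -1; mR−mL=-1192/1479 → turn -1·90°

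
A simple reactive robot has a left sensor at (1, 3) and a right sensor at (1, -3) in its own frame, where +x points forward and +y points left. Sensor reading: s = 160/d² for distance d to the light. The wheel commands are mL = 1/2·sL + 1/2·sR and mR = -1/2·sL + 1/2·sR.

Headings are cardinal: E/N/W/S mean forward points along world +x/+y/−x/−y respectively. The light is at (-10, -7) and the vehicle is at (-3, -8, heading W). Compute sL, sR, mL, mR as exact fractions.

left sensor world pos  = (-4, -11); dL² = 52
right sensor world pos = (-4, -5); dR² = 40
sL = 160/52 = 40/13
sR = 160/40 = 4
mL = 1/2·sL + 1/2·sR = 46/13
mR = -1/2·sL + 1/2·sR = 6/13

40/13 4 46/13 6/13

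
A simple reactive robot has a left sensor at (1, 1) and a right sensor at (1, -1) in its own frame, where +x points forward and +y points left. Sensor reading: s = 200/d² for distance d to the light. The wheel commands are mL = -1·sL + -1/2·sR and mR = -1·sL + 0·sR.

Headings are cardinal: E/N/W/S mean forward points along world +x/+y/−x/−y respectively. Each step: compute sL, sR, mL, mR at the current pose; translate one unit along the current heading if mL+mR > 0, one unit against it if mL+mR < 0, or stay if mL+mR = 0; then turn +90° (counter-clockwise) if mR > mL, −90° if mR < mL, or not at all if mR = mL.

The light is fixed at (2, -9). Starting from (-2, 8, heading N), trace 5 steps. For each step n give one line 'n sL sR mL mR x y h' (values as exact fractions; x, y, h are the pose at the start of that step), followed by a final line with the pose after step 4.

0 200/349 200/333 -101500/116217 -200/349 -2 8 N
1 4/5 100/157 -878/785 -4/5 -2 7 W
2 200/229 200/241 -71100/55189 -200/229 -1 7 S
3 25/41 10/13 -530/533 -25/41 -1 8 E
4 200/349 200/333 -101500/116217 -200/349 -2 8 N
final -2 7 W

n=0: pose=(-2,8,N); sL=200/349, sR=200/333; mL=-101500/116217, mR=-200/349; mL+mR=-168100/116217 → advance -1; mR−mL=100/333 → turn +1·90°
n=1: pose=(-2,7,W); sL=4/5, sR=100/157; mL=-878/785, mR=-4/5; mL+mR=-1506/785 → advance -1; mR−mL=50/157 → turn +1·90°
n=2: pose=(-1,7,S); sL=200/229, sR=200/241; mL=-71100/55189, mR=-200/229; mL+mR=-119300/55189 → advance -1; mR−mL=100/241 → turn +1·90°
n=3: pose=(-1,8,E); sL=25/41, sR=10/13; mL=-530/533, mR=-25/41; mL+mR=-855/533 → advance -1; mR−mL=5/13 → turn +1·90°
n=4: pose=(-2,8,N); sL=200/349, sR=200/333; mL=-101500/116217, mR=-200/349; mL+mR=-168100/116217 → advance -1; mR−mL=100/333 → turn +1·90°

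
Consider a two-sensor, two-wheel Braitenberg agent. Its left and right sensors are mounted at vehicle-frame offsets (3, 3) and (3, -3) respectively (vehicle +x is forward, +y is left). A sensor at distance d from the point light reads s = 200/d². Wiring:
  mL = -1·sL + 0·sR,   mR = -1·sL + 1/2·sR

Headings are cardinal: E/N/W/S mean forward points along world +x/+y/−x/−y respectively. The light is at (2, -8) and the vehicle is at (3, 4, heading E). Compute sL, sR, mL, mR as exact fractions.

left sensor world pos  = (6, 7); dL² = 241
right sensor world pos = (6, 1); dR² = 97
sL = 200/241 = 200/241
sR = 200/97 = 200/97
mL = -1·sL + 0·sR = -200/241
mR = -1·sL + 1/2·sR = 4700/23377

200/241 200/97 -200/241 4700/23377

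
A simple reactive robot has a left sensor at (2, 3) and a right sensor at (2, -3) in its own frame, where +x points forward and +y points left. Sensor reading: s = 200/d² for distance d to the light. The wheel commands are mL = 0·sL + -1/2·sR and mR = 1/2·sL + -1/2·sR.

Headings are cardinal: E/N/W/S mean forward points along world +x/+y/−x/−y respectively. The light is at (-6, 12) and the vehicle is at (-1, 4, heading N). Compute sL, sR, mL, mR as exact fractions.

left sensor world pos  = (-4, 6); dL² = 40
right sensor world pos = (2, 6); dR² = 100
sL = 200/40 = 5
sR = 200/100 = 2
mL = 0·sL + -1/2·sR = -1
mR = 1/2·sL + -1/2·sR = 3/2

5 2 -1 3/2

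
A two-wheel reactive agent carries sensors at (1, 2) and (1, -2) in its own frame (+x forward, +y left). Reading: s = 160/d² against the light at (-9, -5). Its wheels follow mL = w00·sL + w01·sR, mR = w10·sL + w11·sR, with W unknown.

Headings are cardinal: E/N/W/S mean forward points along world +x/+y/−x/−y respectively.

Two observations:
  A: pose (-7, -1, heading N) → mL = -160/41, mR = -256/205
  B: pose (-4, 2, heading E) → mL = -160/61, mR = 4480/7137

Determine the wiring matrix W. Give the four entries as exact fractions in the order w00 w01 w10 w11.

obs A: pose=(-7,-1,N) → sL=32/5, sR=160/41, mL=-160/41, mR=-256/205
obs B: pose=(-4,2,E) → sL=160/117, sR=160/61, mL=-160/61, mR=4480/7137
sensor matrix S = [[32/5, 160/41], [160/117, 160/61]]; det S = 3350528/292617
solve [mL_A; mL_B] = S·[w00; w01] and [mR_A; mR_B] = S·[w10; w11]:
  w00 = 0, w01 = -1, w10 = -1/2, w11 = 1/2

0 -1 -1/2 1/2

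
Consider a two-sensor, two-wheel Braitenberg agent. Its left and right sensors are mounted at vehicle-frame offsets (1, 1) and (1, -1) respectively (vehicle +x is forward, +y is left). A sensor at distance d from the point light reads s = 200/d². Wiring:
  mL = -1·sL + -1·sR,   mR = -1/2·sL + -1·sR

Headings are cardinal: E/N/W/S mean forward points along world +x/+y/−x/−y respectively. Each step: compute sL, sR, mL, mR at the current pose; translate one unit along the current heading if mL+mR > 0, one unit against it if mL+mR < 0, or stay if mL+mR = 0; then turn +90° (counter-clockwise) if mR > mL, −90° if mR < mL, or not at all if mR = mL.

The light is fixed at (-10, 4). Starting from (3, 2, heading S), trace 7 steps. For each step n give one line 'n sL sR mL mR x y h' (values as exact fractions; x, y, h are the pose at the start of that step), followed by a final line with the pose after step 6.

0 40/41 200/153 -14320/6273 -11260/6273 3 2 S
1 50/49 1 -99/49 -74/49 3 3 E
2 200/121 200/169 -58000/20449 -41100/20449 2 3 N
3 20/13 100/61 -2520/793 -1910/793 2 2 W
4 40/41 200/153 -14320/6273 -11260/6273 3 2 S
5 50/49 1 -99/49 -74/49 3 3 E
6 200/121 200/169 -58000/20449 -41100/20449 2 3 N
final 2 2 W

n=0: pose=(3,2,S); sL=40/41, sR=200/153; mL=-14320/6273, mR=-11260/6273; mL+mR=-25580/6273 → advance -1; mR−mL=20/41 → turn +1·90°
n=1: pose=(3,3,E); sL=50/49, sR=1; mL=-99/49, mR=-74/49; mL+mR=-173/49 → advance -1; mR−mL=25/49 → turn +1·90°
n=2: pose=(2,3,N); sL=200/121, sR=200/169; mL=-58000/20449, mR=-41100/20449; mL+mR=-99100/20449 → advance -1; mR−mL=100/121 → turn +1·90°
n=3: pose=(2,2,W); sL=20/13, sR=100/61; mL=-2520/793, mR=-1910/793; mL+mR=-4430/793 → advance -1; mR−mL=10/13 → turn +1·90°
n=4: pose=(3,2,S); sL=40/41, sR=200/153; mL=-14320/6273, mR=-11260/6273; mL+mR=-25580/6273 → advance -1; mR−mL=20/41 → turn +1·90°
n=5: pose=(3,3,E); sL=50/49, sR=1; mL=-99/49, mR=-74/49; mL+mR=-173/49 → advance -1; mR−mL=25/49 → turn +1·90°
n=6: pose=(2,3,N); sL=200/121, sR=200/169; mL=-58000/20449, mR=-41100/20449; mL+mR=-99100/20449 → advance -1; mR−mL=100/121 → turn +1·90°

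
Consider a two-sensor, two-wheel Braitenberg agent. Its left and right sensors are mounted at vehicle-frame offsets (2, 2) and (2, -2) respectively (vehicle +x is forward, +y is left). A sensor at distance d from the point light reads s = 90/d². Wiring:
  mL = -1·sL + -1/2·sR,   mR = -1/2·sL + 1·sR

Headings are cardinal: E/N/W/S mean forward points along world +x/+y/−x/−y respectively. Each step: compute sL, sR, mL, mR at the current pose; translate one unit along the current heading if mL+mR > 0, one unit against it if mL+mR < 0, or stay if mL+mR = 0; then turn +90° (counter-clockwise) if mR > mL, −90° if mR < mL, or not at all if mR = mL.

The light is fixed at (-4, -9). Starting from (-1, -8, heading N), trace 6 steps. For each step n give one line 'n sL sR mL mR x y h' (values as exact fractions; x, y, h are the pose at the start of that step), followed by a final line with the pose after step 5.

0 9 45/17 -351/34 -63/34 -1 -8 N
1 18 18 -27 9 -1 -9 W
2 9/4 45/4 -63/8 81/8 0 -9 S
3 90/37 2 -127/37 29/37 0 -10 E
4 45 45/13 -1215/26 -495/26 -1 -10 N
5 90/17 90 -855/17 1485/17 -1 -11 W
final -2 -11 S

n=0: pose=(-1,-8,N); sL=9, sR=45/17; mL=-351/34, mR=-63/34; mL+mR=-207/17 → advance -1; mR−mL=144/17 → turn +1·90°
n=1: pose=(-1,-9,W); sL=18, sR=18; mL=-27, mR=9; mL+mR=-18 → advance -1; mR−mL=36 → turn +1·90°
n=2: pose=(0,-9,S); sL=9/4, sR=45/4; mL=-63/8, mR=81/8; mL+mR=9/4 → advance +1; mR−mL=18 → turn +1·90°
n=3: pose=(0,-10,E); sL=90/37, sR=2; mL=-127/37, mR=29/37; mL+mR=-98/37 → advance -1; mR−mL=156/37 → turn +1·90°
n=4: pose=(-1,-10,N); sL=45, sR=45/13; mL=-1215/26, mR=-495/26; mL+mR=-855/13 → advance -1; mR−mL=360/13 → turn +1·90°
n=5: pose=(-1,-11,W); sL=90/17, sR=90; mL=-855/17, mR=1485/17; mL+mR=630/17 → advance +1; mR−mL=2340/17 → turn +1·90°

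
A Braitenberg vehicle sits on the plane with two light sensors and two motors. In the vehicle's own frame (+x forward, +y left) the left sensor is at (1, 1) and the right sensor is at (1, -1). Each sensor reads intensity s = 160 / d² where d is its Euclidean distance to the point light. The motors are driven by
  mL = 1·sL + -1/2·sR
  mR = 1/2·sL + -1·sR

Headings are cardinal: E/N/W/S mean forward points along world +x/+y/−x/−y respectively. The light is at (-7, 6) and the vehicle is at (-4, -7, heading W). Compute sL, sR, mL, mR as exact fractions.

left sensor world pos  = (-5, -8); dL² = 200
right sensor world pos = (-5, -6); dR² = 148
sL = 160/200 = 4/5
sR = 160/148 = 40/37
mL = 1·sL + -1/2·sR = 48/185
mR = 1/2·sL + -1·sR = -126/185

4/5 40/37 48/185 -126/185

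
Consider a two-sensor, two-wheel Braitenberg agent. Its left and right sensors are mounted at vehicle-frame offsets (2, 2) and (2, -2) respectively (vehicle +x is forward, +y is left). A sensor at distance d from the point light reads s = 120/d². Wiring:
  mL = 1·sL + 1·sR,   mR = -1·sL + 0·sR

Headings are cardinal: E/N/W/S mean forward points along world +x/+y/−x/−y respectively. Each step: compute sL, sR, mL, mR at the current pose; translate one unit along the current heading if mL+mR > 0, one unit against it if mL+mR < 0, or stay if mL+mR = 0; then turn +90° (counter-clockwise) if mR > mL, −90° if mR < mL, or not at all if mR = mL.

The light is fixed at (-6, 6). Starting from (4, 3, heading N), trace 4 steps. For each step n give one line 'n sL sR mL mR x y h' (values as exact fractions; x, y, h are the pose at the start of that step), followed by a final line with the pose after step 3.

0 24/13 24/29 1008/377 -24/13 4 3 N
1 5/6 3/4 19/12 -5/6 4 4 E
2 24/37 120/97 6768/3589 -24/37 5 4 S
3 60/53 60/41 5640/2173 -60/53 5 3 W
final 4 3 N

n=0: pose=(4,3,N); sL=24/13, sR=24/29; mL=1008/377, mR=-24/13; mL+mR=24/29 → advance +1; mR−mL=-1704/377 → turn -1·90°
n=1: pose=(4,4,E); sL=5/6, sR=3/4; mL=19/12, mR=-5/6; mL+mR=3/4 → advance +1; mR−mL=-29/12 → turn -1·90°
n=2: pose=(5,4,S); sL=24/37, sR=120/97; mL=6768/3589, mR=-24/37; mL+mR=120/97 → advance +1; mR−mL=-9096/3589 → turn -1·90°
n=3: pose=(5,3,W); sL=60/53, sR=60/41; mL=5640/2173, mR=-60/53; mL+mR=60/41 → advance +1; mR−mL=-8100/2173 → turn -1·90°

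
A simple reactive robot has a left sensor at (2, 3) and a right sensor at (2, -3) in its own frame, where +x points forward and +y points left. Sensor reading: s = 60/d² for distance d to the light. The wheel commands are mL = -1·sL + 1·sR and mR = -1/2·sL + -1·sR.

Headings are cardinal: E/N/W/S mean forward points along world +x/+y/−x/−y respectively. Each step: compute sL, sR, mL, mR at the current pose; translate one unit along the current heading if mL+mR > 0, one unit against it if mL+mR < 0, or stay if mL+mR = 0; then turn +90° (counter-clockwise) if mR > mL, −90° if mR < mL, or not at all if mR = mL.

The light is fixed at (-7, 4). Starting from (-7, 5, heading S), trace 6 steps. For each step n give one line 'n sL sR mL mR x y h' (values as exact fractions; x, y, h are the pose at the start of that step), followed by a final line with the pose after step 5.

0 6 6 0 -9 -7 5 S
1 12 60/29 -288/29 -234/29 -7 6 W
2 15/4 15 45/4 -135/8 -6 6 S
3 60 60/37 -2160/37 -1170/37 -6 7 W
4 30/13 30 360/13 -405/13 -5 7 S
5 60 60/49 -2880/49 -1530/49 -5 8 W
final -4 8 S

n=0: pose=(-7,5,S); sL=6, sR=6; mL=0, mR=-9; mL+mR=-9 → advance -1; mR−mL=-9 → turn -1·90°
n=1: pose=(-7,6,W); sL=12, sR=60/29; mL=-288/29, mR=-234/29; mL+mR=-18 → advance -1; mR−mL=54/29 → turn +1·90°
n=2: pose=(-6,6,S); sL=15/4, sR=15; mL=45/4, mR=-135/8; mL+mR=-45/8 → advance -1; mR−mL=-225/8 → turn -1·90°
n=3: pose=(-6,7,W); sL=60, sR=60/37; mL=-2160/37, mR=-1170/37; mL+mR=-90 → advance -1; mR−mL=990/37 → turn +1·90°
n=4: pose=(-5,7,S); sL=30/13, sR=30; mL=360/13, mR=-405/13; mL+mR=-45/13 → advance -1; mR−mL=-765/13 → turn -1·90°
n=5: pose=(-5,8,W); sL=60, sR=60/49; mL=-2880/49, mR=-1530/49; mL+mR=-90 → advance -1; mR−mL=1350/49 → turn +1·90°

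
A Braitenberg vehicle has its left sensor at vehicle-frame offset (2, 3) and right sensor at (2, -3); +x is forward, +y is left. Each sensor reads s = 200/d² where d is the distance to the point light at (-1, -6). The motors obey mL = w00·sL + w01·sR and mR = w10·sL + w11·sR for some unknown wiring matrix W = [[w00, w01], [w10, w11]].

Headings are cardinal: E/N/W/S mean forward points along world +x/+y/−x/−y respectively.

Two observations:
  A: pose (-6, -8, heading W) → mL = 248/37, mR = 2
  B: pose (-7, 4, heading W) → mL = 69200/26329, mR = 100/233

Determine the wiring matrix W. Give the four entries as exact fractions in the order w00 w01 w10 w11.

1 1 0 1/2

obs A: pose=(-6,-8,W) → sL=100/37, sR=4, mL=248/37, mR=2
obs B: pose=(-7,4,W) → sL=200/113, sR=200/233, mL=69200/26329, mR=100/233
sensor matrix S = [[100/37, 4], [200/113, 200/233]]; det S = -4636800/974173
solve [mL_A; mL_B] = S·[w00; w01] and [mR_A; mR_B] = S·[w10; w11]:
  w00 = 1, w01 = 1, w10 = 0, w11 = 1/2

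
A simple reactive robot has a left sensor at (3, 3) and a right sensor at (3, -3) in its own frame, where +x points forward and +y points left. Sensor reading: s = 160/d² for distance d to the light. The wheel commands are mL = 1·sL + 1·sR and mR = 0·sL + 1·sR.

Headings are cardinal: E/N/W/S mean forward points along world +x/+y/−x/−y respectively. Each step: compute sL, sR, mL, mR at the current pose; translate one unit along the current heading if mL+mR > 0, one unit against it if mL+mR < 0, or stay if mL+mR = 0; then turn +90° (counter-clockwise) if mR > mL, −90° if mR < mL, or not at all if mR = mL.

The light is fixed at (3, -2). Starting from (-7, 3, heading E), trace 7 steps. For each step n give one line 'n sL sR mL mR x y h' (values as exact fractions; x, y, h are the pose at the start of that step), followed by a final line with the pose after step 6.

n=0: pose=(-7,3,E); sL=160/113, sR=160/53; mL=26560/5989, mR=160/53; mL+mR=44640/5989 → advance +1; mR−mL=-160/113 → turn -1·90°
n=1: pose=(-6,3,S); sL=4, sR=40/37; mL=188/37, mR=40/37; mL+mR=228/37 → advance +1; mR−mL=-4 → turn -1·90°
n=2: pose=(-6,2,W); sL=32/29, sR=160/193; mL=10816/5597, mR=160/193; mL+mR=15456/5597 → advance +1; mR−mL=-32/29 → turn -1·90°
n=3: pose=(-7,2,N); sL=80/109, sR=80/49; mL=12640/5341, mR=80/49; mL+mR=21360/5341 → advance +1; mR−mL=-80/109 → turn -1·90°
n=4: pose=(-7,3,E); sL=160/113, sR=160/53; mL=26560/5989, mR=160/53; mL+mR=44640/5989 → advance +1; mR−mL=-160/113 → turn -1·90°
n=5: pose=(-6,3,S); sL=4, sR=40/37; mL=188/37, mR=40/37; mL+mR=228/37 → advance +1; mR−mL=-4 → turn -1·90°
n=6: pose=(-6,2,W); sL=32/29, sR=160/193; mL=10816/5597, mR=160/193; mL+mR=15456/5597 → advance +1; mR−mL=-32/29 → turn -1·90°

0 160/113 160/53 26560/5989 160/53 -7 3 E
1 4 40/37 188/37 40/37 -6 3 S
2 32/29 160/193 10816/5597 160/193 -6 2 W
3 80/109 80/49 12640/5341 80/49 -7 2 N
4 160/113 160/53 26560/5989 160/53 -7 3 E
5 4 40/37 188/37 40/37 -6 3 S
6 32/29 160/193 10816/5597 160/193 -6 2 W
final -7 2 N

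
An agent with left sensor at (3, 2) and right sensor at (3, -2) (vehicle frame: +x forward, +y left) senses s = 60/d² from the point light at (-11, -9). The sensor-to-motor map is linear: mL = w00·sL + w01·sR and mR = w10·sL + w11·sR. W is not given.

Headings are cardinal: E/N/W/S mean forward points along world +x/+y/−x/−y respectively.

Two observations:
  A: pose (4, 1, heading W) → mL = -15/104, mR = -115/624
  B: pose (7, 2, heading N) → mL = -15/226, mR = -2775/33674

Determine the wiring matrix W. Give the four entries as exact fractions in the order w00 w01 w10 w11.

-1/2 0 -1 1/2

obs A: pose=(4,1,W) → sL=15/52, sR=5/24, mL=-15/104, mR=-115/624
obs B: pose=(7,2,N) → sL=15/113, sR=15/149, mL=-15/226, mR=-2775/33674
sensor matrix S = [[15/52, 5/24], [15/113, 15/149]]; det S = 2425/1751048
solve [mL_A; mL_B] = S·[w00; w01] and [mR_A; mR_B] = S·[w10; w11]:
  w00 = -1/2, w01 = 0, w10 = -1, w11 = 1/2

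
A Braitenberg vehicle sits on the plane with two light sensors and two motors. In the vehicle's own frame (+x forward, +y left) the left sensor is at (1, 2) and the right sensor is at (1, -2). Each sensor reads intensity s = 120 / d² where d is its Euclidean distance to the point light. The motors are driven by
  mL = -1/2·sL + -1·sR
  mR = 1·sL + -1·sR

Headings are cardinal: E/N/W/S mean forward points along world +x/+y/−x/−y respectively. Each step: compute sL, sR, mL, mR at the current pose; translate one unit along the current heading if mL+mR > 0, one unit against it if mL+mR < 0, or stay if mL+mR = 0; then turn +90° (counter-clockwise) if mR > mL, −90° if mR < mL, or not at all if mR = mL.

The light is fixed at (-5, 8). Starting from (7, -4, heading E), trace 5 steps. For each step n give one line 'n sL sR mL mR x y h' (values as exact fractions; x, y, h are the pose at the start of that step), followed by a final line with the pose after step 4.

0 120/269 24/73 -10836/19637 2304/19637 7 -4 E
1 60/101 12/29 -2082/2929 528/2929 6 -4 N
2 24/65 120/221 -804/1105 -192/1105 6 -5 W
3 15/49 15/37 -2025/3626 -180/1813 7 -5 S
4 120/269 24/73 -10836/19637 2304/19637 7 -4 E
final 6 -4 N

n=0: pose=(7,-4,E); sL=120/269, sR=24/73; mL=-10836/19637, mR=2304/19637; mL+mR=-8532/19637 → advance -1; mR−mL=180/269 → turn +1·90°
n=1: pose=(6,-4,N); sL=60/101, sR=12/29; mL=-2082/2929, mR=528/2929; mL+mR=-1554/2929 → advance -1; mR−mL=90/101 → turn +1·90°
n=2: pose=(6,-5,W); sL=24/65, sR=120/221; mL=-804/1105, mR=-192/1105; mL+mR=-996/1105 → advance -1; mR−mL=36/65 → turn +1·90°
n=3: pose=(7,-5,S); sL=15/49, sR=15/37; mL=-2025/3626, mR=-180/1813; mL+mR=-2385/3626 → advance -1; mR−mL=45/98 → turn +1·90°
n=4: pose=(7,-4,E); sL=120/269, sR=24/73; mL=-10836/19637, mR=2304/19637; mL+mR=-8532/19637 → advance -1; mR−mL=180/269 → turn +1·90°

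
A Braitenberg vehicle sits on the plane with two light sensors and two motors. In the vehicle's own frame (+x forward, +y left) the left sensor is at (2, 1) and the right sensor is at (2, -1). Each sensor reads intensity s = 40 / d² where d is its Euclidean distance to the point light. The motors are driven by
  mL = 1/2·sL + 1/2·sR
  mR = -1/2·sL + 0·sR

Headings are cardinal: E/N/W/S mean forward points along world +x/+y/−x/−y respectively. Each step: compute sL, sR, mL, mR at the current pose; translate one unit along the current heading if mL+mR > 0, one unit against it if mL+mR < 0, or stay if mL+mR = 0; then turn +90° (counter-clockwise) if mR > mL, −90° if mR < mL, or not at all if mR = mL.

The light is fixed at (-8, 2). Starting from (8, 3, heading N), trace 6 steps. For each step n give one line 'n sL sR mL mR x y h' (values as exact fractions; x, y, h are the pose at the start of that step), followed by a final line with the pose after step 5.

0 20/117 20/149 2660/17433 -10/117 8 3 N
1 40/333 8/65 2632/21645 -20/333 8 4 E
2 10/81 5/32 725/5184 -5/81 9 4 S
3 8/45 40/229 1816/10305 -4/45 9 3 W
4 20/117 20/149 2660/17433 -10/117 8 3 N
5 40/333 8/65 2632/21645 -20/333 8 4 E
final 9 4 S

n=0: pose=(8,3,N); sL=20/117, sR=20/149; mL=2660/17433, mR=-10/117; mL+mR=10/149 → advance +1; mR−mL=-4150/17433 → turn -1·90°
n=1: pose=(8,4,E); sL=40/333, sR=8/65; mL=2632/21645, mR=-20/333; mL+mR=4/65 → advance +1; mR−mL=-3932/21645 → turn -1·90°
n=2: pose=(9,4,S); sL=10/81, sR=5/32; mL=725/5184, mR=-5/81; mL+mR=5/64 → advance +1; mR−mL=-1045/5184 → turn -1·90°
n=3: pose=(9,3,W); sL=8/45, sR=40/229; mL=1816/10305, mR=-4/45; mL+mR=20/229 → advance +1; mR−mL=-2732/10305 → turn -1·90°
n=4: pose=(8,3,N); sL=20/117, sR=20/149; mL=2660/17433, mR=-10/117; mL+mR=10/149 → advance +1; mR−mL=-4150/17433 → turn -1·90°
n=5: pose=(8,4,E); sL=40/333, sR=8/65; mL=2632/21645, mR=-20/333; mL+mR=4/65 → advance +1; mR−mL=-3932/21645 → turn -1·90°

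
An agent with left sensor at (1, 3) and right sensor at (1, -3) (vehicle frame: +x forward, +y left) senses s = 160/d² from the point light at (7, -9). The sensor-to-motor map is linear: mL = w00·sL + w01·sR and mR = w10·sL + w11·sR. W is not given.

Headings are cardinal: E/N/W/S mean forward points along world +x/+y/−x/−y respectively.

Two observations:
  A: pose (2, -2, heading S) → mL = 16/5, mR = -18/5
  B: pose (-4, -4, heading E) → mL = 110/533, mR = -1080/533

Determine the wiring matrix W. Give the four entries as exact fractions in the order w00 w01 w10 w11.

obs A: pose=(2,-2,S) → sL=4, sR=8/5, mL=16/5, mR=-18/5
obs B: pose=(-4,-4,E) → sL=40/41, sR=20/13, mL=110/533, mR=-1080/533
sensor matrix S = [[4, 8/5], [40/41, 20/13]]; det S = 2448/533
solve [mL_A; mL_B] = S·[w00; w01] and [mR_A; mR_B] = S·[w10; w11]:
  w00 = 1, w01 = -1/2, w10 = -1/2, w11 = -1

1 -1/2 -1/2 -1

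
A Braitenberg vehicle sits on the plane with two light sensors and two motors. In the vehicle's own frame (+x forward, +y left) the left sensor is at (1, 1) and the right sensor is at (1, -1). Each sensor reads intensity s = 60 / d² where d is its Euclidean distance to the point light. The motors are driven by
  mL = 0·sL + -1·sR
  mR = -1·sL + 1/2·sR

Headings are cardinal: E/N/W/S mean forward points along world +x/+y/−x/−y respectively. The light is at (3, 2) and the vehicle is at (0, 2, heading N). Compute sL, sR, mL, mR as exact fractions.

left sensor world pos  = (-1, 3); dL² = 17
right sensor world pos = (1, 3); dR² = 5
sL = 60/17 = 60/17
sR = 60/5 = 12
mL = 0·sL + -1·sR = -12
mR = -1·sL + 1/2·sR = 42/17

60/17 12 -12 42/17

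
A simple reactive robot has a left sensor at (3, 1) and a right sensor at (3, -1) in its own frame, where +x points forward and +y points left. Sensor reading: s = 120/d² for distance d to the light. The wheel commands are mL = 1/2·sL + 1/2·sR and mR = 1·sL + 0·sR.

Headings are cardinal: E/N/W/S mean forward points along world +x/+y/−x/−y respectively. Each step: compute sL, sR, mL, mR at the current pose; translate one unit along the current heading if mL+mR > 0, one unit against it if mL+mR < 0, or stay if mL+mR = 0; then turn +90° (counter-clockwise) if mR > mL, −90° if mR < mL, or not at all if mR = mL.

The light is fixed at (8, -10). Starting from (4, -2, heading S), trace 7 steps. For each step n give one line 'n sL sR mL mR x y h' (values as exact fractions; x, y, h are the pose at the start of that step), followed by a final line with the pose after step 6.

0 60/17 12/5 252/85 60/17 4 -2 S
1 24/13 120/37 1224/481 24/13 4 -3 E
2 6 15/4 39/8 6 5 -3 S
3 120/49 24/5 888/245 120/49 5 -4 E
4 12 20/3 28/3 12 6 -4 S
5 120/37 120/17 3240/629 120/37 6 -5 E
6 30 15 45/2 30 7 -5 S
final 7 -6 E

n=0: pose=(4,-2,S); sL=60/17, sR=12/5; mL=252/85, mR=60/17; mL+mR=552/85 → advance +1; mR−mL=48/85 → turn +1·90°
n=1: pose=(4,-3,E); sL=24/13, sR=120/37; mL=1224/481, mR=24/13; mL+mR=2112/481 → advance +1; mR−mL=-336/481 → turn -1·90°
n=2: pose=(5,-3,S); sL=6, sR=15/4; mL=39/8, mR=6; mL+mR=87/8 → advance +1; mR−mL=9/8 → turn +1·90°
n=3: pose=(5,-4,E); sL=120/49, sR=24/5; mL=888/245, mR=120/49; mL+mR=1488/245 → advance +1; mR−mL=-288/245 → turn -1·90°
n=4: pose=(6,-4,S); sL=12, sR=20/3; mL=28/3, mR=12; mL+mR=64/3 → advance +1; mR−mL=8/3 → turn +1·90°
n=5: pose=(6,-5,E); sL=120/37, sR=120/17; mL=3240/629, mR=120/37; mL+mR=5280/629 → advance +1; mR−mL=-1200/629 → turn -1·90°
n=6: pose=(7,-5,S); sL=30, sR=15; mL=45/2, mR=30; mL+mR=105/2 → advance +1; mR−mL=15/2 → turn +1·90°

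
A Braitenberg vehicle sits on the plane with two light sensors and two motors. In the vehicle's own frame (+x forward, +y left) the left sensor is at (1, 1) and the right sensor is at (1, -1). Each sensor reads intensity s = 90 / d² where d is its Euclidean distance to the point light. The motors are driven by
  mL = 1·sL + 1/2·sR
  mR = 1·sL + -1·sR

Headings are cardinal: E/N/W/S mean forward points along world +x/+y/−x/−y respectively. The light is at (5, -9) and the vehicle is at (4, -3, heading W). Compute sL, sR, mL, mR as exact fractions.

left sensor world pos  = (3, -4); dL² = 29
right sensor world pos = (3, -2); dR² = 53
sL = 90/29 = 90/29
sR = 90/53 = 90/53
mL = 1·sL + 1/2·sR = 6075/1537
mR = 1·sL + -1·sR = 2160/1537

90/29 90/53 6075/1537 2160/1537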